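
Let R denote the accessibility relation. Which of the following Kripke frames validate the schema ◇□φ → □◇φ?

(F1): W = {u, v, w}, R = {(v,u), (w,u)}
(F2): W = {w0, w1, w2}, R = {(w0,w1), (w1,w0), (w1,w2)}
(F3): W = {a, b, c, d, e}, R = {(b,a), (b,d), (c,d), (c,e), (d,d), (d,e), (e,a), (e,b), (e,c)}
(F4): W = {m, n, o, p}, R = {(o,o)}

(F4)

This is the axiom for convergence; its first-order frame correspondent is ∀x ∀y ∀z (Rxy ∧ Rxz → ∃w (Ryw ∧ Rzw)).
(F1): fails — Rvu and Rvu but u and u have no common successor.
(F2): fails — Rw1w2 and Rw1w2 but w2 and w2 have no common successor.
(F3): fails — Rba and Rba but a and a have no common successor.
(F4): holds.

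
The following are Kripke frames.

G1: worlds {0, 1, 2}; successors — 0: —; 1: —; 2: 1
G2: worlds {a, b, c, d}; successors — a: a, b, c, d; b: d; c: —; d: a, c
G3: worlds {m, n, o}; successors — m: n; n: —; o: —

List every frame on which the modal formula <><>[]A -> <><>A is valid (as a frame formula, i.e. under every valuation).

This is the axiom for a generalized confluence (Geach) condition; its first-order frame correspondent is forall x forall y (x R^2 y -> exists w (yRw & x R^2 w)).
G1: condition met.
G2: fails — aR²c but no w with cRw and aR²w.
G3: condition met.

G1, G3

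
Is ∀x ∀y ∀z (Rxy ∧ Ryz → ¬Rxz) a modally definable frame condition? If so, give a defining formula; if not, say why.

Modal frame validity is preserved under surjective bounded morphisms.
The 5-cycle (worlds w0,w1,w2,w3,w4 with w0→w1→w2→w3→w4→w0) is intransitive. Mapping every world to a single reflexive point • is a surjective bounded morphism; the reflexive point is not intransitive (R••∧R•• but R••).
So the class is not modally definable.

Not modally definable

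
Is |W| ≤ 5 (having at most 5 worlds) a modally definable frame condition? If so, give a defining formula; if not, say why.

Not modally definable

Modal frame validity is preserved under disjoint unions.
Any modal formula valid on each of 6 disjoint one-world frames is valid on their disjoint union (validity is preserved under disjoint unions). Each one-world frame has |W|=1≤5, but the union has |W|=6.
Hence having at most 5 worlds is not modally definable.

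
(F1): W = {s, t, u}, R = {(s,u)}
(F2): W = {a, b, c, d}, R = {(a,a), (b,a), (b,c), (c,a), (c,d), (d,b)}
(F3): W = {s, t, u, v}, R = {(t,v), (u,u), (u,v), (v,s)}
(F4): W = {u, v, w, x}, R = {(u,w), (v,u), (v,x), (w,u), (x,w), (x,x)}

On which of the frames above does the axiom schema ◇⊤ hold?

Frame correspondent (Sahlqvist): ∀x ∃y Rxy — i.e. seriality.
(F1): fails — world t has no successor.
(F2): satisfies the condition.
(F3): fails — world s has no successor.
(F4): satisfies the condition.

(F2), (F4)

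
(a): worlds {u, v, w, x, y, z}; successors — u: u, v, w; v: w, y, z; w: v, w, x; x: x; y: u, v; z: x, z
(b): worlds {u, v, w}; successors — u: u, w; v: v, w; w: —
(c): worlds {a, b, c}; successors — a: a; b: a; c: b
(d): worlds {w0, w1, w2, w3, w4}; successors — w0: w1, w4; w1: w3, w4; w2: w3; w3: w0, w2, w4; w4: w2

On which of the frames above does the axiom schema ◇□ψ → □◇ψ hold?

The schema corresponds to convergence: ∀x ∀y ∀z (Rxy ∧ Rxz → ∃w (Ryw ∧ Rzw)).
(a): fails — Rvz and Rvy but z and y have no common successor.
(b): fails — Ruw and Ruw but w and w have no common successor.
(c): satisfies the condition.
(d): fails — Rw0w4 and Rw0w1 but w4 and w1 have no common successor.
Valid on: (c).

(c)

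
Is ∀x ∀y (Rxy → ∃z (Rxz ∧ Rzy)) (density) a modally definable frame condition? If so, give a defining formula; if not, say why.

Yes — defined by □□q → □q

The condition is density. A defining modal formula is □□q → □q.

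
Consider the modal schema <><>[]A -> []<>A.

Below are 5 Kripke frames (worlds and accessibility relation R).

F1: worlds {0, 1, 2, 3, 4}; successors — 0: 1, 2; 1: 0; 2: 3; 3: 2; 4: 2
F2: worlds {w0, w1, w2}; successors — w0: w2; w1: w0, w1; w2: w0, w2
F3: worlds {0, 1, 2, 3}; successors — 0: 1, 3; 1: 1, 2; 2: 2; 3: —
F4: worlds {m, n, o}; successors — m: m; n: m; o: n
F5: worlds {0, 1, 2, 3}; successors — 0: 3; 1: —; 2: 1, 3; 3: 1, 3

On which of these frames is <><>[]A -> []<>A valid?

F4

This is the axiom for a generalized confluence (Geach) condition; its first-order frame correspondent is forall x forall y forall z ((x R^2 y & xRz) -> exists w (yRw & zRw)).
F1: fails — 0R²0, 0R1 but no w with 0Rw and 1Rw.
F2: fails — w1R²w0, w1Rw1 but no w with w0Rw and w1Rw.
F3: fails — 0R²1, 0R3 but no w with 1Rw and 3Rw.
F4: ✓.
F5: fails — 0R²1, 0R3 but no w with 1Rw and 3Rw.
Valid on: F4.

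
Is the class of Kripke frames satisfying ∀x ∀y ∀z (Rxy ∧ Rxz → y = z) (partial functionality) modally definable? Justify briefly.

Yes: it is partial functionality, defined by the CD schema ◇p → □p.

Yes — defined by ◇p → □p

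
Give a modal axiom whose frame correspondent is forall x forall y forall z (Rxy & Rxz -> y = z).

◇s → □s

The condition is partial functionality. The CD schema ◇s → □s defines it.
Suppose ◇s→□s is valid. Take Rxy, Rxz and set V(s)={y}. Then ◇s at x, so □s at x, so s at z, i.e. z=y.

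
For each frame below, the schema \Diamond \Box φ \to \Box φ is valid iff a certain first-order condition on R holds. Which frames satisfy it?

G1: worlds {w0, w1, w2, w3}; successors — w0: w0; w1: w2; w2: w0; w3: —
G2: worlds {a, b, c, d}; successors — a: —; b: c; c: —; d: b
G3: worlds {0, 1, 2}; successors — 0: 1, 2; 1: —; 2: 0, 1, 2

Frame correspondent (Sahlqvist): \forall x \forall y \forall z (Rxy \wedge Rxz \to Ryz) — i.e. the Euclidean property.
G1: fails — Rw1w2 and Rw1w2 but not Rw2w2.
G2: fails — Rbc and Rbc but not Rcc.
G3: fails — R01 and R02 but not R12.

none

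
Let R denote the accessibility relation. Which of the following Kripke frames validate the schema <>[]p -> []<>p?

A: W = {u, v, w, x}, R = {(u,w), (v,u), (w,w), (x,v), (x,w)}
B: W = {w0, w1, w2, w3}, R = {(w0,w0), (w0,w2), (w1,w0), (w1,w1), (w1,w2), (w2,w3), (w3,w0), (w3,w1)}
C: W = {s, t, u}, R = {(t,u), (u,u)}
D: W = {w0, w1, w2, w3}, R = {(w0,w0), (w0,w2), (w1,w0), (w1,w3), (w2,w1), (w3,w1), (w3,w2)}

Frame correspondent (Sahlqvist): forall x forall y forall z (Rxy & Rxz -> exists w (Ryw & Rzw)) — i.e. convergence.
A: fails — Rxw and Rxv but w and v have no common successor.
B: fails — Rw0w2 and Rw0w0 but w2 and w0 have no common successor.
C: satisfies the condition.
D: fails — Rw0w2 and Rw0w0 but w2 and w0 have no common successor.

C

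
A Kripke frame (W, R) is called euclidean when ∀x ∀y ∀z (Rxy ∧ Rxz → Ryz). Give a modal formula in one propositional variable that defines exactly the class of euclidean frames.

A defining formula is ◇ψ → □◇ψ (the 5 axiom).
Suppose ◇ψ→□◇ψ is valid. Take Rxy, Rxz and set V(ψ)={y}. Then ◇ψ at x, so □◇ψ at x, so ◇ψ at z, so some w with Rzw has ψ; w=y, i.e. Rzy. By symmetry of the argument, Ryz.

◇ψ → □◇ψ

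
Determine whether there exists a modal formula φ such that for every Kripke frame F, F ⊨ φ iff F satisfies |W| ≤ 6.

No

If a class were modally definable it would be closed under disjoint unions (Goldblatt–Thomason).
Any modal formula valid on each of 7 disjoint one-world frames is valid on their disjoint union (validity is preserved under disjoint unions). Each one-world frame has |W|=1≤6, but the union has |W|=7.
So no modal formula (or set of formulas) defines exactly the |W|≤6 frames.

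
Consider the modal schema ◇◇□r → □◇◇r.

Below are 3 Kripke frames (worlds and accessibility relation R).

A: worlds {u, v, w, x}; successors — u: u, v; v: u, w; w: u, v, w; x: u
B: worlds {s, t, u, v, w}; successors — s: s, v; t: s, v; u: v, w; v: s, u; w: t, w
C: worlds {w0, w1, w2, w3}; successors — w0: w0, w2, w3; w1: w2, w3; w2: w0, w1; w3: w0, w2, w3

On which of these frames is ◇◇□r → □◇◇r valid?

A, C

This is the axiom for a generalized confluence (Geach) condition; its first-order frame correspondent is ∀x ∀y ∀z ((xR²y ∧ xRz) → ∃w (yRw ∧ zR²w)).
A: satisfies the condition.
B: fails — vR²w, vRs but no w* with wRw* and sR²w*.
C: satisfies the condition.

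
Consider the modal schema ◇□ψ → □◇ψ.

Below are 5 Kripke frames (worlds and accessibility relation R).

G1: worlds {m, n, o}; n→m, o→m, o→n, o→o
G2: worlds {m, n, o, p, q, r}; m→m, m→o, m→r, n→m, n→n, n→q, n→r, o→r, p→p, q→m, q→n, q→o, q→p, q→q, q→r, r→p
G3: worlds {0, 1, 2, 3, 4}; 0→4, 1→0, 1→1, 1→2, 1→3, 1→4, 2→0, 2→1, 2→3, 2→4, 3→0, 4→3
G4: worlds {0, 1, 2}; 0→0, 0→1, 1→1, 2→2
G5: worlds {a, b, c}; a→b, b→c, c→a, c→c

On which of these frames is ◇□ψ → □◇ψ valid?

Frame correspondent (Sahlqvist): ∀x ∀y ∀z (Rxy ∧ Rxz → ∃w (Ryw ∧ Rzw)) — i.e. convergence.
G1: fails — Rnm and Rnm but m and m have no common successor.
G2: fails — Rmr and Rmo but r and o have no common successor.
G3: fails — R10 and R14 but 0 and 4 have no common successor.
G4: ✓.
G5: fails — Rcc and Rca but c and a have no common successor.
Valid on: G4.

G4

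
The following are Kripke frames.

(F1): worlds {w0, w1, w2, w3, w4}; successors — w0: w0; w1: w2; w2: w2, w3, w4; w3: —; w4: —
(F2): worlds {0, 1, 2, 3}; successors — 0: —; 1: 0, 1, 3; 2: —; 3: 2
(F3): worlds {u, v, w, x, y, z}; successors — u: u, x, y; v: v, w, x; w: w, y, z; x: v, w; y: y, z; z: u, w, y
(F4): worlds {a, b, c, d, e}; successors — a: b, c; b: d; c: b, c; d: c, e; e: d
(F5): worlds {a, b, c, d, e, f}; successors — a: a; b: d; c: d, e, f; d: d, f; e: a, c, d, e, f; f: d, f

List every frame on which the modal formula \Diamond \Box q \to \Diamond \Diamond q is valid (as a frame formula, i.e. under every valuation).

This is the axiom for a generalized confluence (Geach) condition; its first-order frame correspondent is \forall x \forall y (xRy \to \exists w (yRw \wedge x R^2 w)).
(F1): fails — w2Rw3 but no w with w3Rw and w2R²w.
(F2): fails — 1R0 but no w with 0Rw and 1R²w.
(F3): holds.
(F4): holds.
(F5): holds.

(F3), (F4), (F5)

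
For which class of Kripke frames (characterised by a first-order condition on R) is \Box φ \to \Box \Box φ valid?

transitivity

Suppose □φ→□□φ is valid. Take Rxy, Ryz and set V(φ)={w : Rxw}. Then □φ at x, so □□φ at x, so □φ at y, so φ at z, i.e. Rxz.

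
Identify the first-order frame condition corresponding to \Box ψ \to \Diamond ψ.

This is the D axiom.
Its frame correspondent is seriality — \forall x \exists y Rxy.

seriality: \forall x \exists y Rxy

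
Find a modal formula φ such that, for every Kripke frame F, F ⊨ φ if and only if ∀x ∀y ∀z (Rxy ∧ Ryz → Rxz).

A defining formula is □q → □□q (the 4 axiom).

□q → □□q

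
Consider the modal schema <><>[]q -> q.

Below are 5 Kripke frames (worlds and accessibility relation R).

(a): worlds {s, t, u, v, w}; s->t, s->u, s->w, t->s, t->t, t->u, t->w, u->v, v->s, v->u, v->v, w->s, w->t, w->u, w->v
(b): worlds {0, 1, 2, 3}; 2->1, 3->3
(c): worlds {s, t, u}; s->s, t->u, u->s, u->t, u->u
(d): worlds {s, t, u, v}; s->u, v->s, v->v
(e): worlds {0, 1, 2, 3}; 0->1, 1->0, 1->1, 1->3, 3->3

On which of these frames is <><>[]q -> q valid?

(b)

The schema corresponds to a generalized confluence (Geach) condition: forall x forall y (x R^2 y -> exists w (yRw & x = w)).
(a): fails — sR²s but no w* with sRw* and s=w*.
(b): condition met.
(c): fails — tR²s but no w with sRw and t=w.
(d): fails — vR²s but no w with sRw and v=w.
(e): fails — 0R²0 but no w with 0Rw and 0=w.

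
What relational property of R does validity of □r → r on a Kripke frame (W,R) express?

Suppose □r→r is valid. At any x set V(r)={w : Rxw}. Then □r holds at x, so r holds at x, i.e. Rxx.

reflexivity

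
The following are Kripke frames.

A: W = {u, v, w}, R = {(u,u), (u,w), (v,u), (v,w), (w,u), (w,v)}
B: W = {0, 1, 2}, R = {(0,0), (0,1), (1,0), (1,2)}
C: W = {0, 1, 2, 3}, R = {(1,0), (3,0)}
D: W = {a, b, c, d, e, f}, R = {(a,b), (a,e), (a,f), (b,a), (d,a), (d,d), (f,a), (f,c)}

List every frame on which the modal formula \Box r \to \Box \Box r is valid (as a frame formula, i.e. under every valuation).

This is the axiom for transitivity; its first-order frame correspondent is \forall x \forall y \forall z (Rxy \wedge Ryz \to Rxz).
A: fails — Ruw and Rwv but not Ruv.
B: fails — R01 and R12 but not R02.
C: satisfies the condition.
D: fails — Rab and Rba but not Raa.
Valid on: C.

C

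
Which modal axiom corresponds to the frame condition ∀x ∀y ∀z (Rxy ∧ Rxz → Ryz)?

This is the Euclidean property; the standard corresponding axiom is 5: ◇s → □◇s.
Suppose ◇s→□◇s is valid. Take Rxy, Rxz and set V(s)={y}. Then ◇s at x, so □◇s at x, so ◇s at z, so some w with Rzw has s; w=y, i.e. Rzy. By symmetry of the argument, Ryz.

◇s → □◇s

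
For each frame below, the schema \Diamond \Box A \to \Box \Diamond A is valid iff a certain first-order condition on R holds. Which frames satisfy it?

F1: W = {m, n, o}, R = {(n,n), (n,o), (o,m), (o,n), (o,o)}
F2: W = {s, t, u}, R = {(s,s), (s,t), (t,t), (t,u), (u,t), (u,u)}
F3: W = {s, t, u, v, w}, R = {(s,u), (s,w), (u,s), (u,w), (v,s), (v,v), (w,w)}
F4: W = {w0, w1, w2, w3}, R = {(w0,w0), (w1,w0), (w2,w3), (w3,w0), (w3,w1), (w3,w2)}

This is the axiom for convergence; its first-order frame correspondent is \forall x \forall y \forall z (Rxy \wedge Rxz \to \exists w (Ryw \wedge Rzw)).
F1: fails — Rom and Rom but m and m have no common successor.
F2: ✓.
F3: fails — Rvv and Rvs but v and s have no common successor.
F4: fails — Rw3w1 and Rw3w2 but w1 and w2 have no common successor.

F2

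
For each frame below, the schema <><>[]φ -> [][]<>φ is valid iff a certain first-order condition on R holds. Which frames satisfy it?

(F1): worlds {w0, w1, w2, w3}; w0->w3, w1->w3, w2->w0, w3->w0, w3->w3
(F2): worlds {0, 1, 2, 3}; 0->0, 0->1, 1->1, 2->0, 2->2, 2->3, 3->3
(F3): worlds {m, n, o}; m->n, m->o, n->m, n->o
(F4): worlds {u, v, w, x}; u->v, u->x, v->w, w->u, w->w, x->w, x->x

This is the axiom for a generalized confluence (Geach) condition; its first-order frame correspondent is forall x forall y forall z ((x R^2 y & x R^2 z) -> exists w (yRw & zRw)).
(F1): ✓.
(F2): fails — 2R²0, 2R²3 but no w with 0Rw and 3Rw.
(F3): fails — mR²m, mR²o but no w with mRw and oRw.
(F4): fails — vR²u, vR²w but no t with uRt and wRt.
Valid on: (F1).

(F1)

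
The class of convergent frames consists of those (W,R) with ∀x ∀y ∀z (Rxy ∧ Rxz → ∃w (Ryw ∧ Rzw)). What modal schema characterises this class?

A defining formula is ◇□s → □◇s (the .2 axiom).
Suppose ◇□s→□◇s is valid. Take Rxy, Rxz and set V(s)={w : Ryw}. Then □s at y so ◇□s at x, so □◇s at x, so ◇s at z, giving w with Rzw and Ryw.

◇□s → □◇s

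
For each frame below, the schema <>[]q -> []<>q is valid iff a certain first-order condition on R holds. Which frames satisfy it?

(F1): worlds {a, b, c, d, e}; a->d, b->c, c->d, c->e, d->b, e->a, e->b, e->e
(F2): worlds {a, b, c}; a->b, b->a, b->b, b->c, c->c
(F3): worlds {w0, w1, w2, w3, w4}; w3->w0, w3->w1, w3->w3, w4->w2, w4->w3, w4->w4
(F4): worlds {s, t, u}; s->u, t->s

none

This is the axiom for convergence; its first-order frame correspondent is forall x forall y forall z (Rxy & Rxz -> exists w (Ryw & Rzw)).
(F1): fails — Reb and Ree but b and e have no common successor.
(F2): fails — Rbc and Rba but c and a have no common successor.
(F3): fails — Rw3w1 and Rw3w1 but w1 and w1 have no common successor.
(F4): fails — Rsu and Rsu but u and u have no common successor.
Valid on no frame.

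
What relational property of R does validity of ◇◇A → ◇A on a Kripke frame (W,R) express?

Equivalently (dual form): □A → □□A.
Suppose □A→□□A is valid. Take Rxy, Ryz and set V(A)={w : Rxw}. Then □A at x, so □□A at x, so □A at y, so A at z, i.e. Rxz.
The converse is a direct semantic check.
Frame condition: ∀x ∀y ∀z (Rxy ∧ Ryz → Rxz).

Transitivity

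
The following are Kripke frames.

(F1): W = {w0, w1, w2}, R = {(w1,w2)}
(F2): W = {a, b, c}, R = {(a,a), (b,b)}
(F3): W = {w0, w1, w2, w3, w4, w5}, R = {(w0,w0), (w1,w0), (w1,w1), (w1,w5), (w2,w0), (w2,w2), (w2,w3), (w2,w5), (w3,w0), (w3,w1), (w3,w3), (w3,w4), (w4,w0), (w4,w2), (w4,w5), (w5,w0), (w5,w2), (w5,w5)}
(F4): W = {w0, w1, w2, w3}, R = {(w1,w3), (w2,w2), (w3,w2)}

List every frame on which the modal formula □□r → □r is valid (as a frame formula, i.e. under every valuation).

Frame correspondent (Sahlqvist): ∀x ∀y (Rxy → ∃z (Rxz ∧ Rzy)) — i.e. density.
(F1): fails — Rw1w2 but no z with Rw1z and Rzw2.
(F2): holds.
(F3): holds.
(F4): fails — Rw1w3 but no z with Rw1z and Rzw3.
Valid on: (F2), (F3).

(F2), (F3)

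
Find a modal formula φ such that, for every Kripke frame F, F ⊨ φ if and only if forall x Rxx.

□r → r

This is reflexivity; the standard corresponding axiom is T: □r → r.
Suppose □r→r is valid. At any x set V(r)={w : Rxw}. Then □r holds at x, so r holds at x, i.e. Rxx.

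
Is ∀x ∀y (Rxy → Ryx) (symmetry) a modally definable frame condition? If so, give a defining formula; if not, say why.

The condition is symmetry. A defining modal formula is r → □◇r.

Yes, by r → □◇r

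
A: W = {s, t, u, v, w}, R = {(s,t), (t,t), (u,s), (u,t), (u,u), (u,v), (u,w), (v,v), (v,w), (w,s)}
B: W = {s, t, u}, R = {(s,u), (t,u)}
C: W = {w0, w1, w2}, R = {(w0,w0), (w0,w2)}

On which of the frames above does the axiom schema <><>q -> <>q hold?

This is the axiom for transitivity; its first-order frame correspondent is forall x forall y forall z (Rxy & Ryz -> Rxz).
A: fails — Rvw and Rws but not Rvs.
B: ✓.
C: ✓.

B, C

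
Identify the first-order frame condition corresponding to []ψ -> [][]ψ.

Suppose □ψ→□□ψ is valid. Take Rxy, Ryz and set V(ψ)={w : Rxw}. Then □ψ at x, so □□ψ at x, so □ψ at y, so ψ at z, i.e. Rxz.
The converse is a direct semantic check.
Frame condition: forall x forall y forall z (Rxy & Ryz -> Rxz).

transitivity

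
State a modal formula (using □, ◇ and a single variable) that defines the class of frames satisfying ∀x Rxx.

□q → q

This is reflexivity; the standard corresponding axiom is T: □q → q.
Suppose □q→q is valid. At any x set V(q)={w : Rxw}. Then □q holds at x, so q holds at x, i.e. Rxx.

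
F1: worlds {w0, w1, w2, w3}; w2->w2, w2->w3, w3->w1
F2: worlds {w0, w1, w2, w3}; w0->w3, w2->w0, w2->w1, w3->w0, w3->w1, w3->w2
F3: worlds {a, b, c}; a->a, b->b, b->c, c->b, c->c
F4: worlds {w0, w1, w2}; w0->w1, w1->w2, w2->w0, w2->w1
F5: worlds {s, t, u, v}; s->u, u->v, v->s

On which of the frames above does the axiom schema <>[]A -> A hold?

F3

The schema corresponds to symmetry: forall x forall y (Rxy -> Ryx).
F1: fails — Rw3w1 but not Rw1w3.
F2: fails — Rw3w1 but not Rw1w3.
F3: satisfies the condition.
F4: fails — Rw0w1 but not Rw1w0.
F5: fails — Rsu but not Rus.
Valid on: F3.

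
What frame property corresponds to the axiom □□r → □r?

Density

Suppose □□r→□r is valid. Take Rxy and set V(r)={w : xR²w}. Then □□r at x, so □r at x, so r at y, i.e. ∃z(Rxz∧Rzy).
The converse is a direct semantic check.
Frame condition: ∀x ∀y (Rxy → ∃z (Rxz ∧ Rzy)).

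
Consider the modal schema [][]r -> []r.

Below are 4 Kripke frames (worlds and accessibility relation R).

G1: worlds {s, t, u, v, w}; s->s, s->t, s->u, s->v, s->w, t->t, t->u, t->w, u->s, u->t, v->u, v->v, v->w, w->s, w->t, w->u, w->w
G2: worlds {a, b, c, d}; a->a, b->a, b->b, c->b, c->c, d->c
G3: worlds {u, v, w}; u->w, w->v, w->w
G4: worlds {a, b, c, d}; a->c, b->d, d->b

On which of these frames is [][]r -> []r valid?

G1, G2, G3

Frame correspondent (Sahlqvist): forall x forall y (Rxy -> exists z (Rxz & Rzy)) — i.e. density.
G1: satisfies the condition.
G2: satisfies the condition.
G3: satisfies the condition.
G4: fails — Rdb but no z with Rdz and Rzb.
Valid on: G1, G2, G3.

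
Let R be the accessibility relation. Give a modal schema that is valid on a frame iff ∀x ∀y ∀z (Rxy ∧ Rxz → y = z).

A defining formula is ◇r → □r (the CD axiom).
Suppose ◇r→□r is valid. Take Rxy, Rxz and set V(r)={y}. Then ◇r at x, so □r at x, so r at z, i.e. z=y.

◇r → □r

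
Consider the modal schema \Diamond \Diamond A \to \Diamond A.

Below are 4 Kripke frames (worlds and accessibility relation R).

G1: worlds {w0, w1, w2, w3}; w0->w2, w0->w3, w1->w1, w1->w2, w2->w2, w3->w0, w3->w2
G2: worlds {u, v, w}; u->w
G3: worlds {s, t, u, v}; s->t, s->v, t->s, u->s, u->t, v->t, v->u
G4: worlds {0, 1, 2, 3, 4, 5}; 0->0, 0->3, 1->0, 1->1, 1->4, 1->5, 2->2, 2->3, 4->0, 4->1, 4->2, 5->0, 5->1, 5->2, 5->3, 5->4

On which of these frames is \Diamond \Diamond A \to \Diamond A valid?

The schema corresponds to transitivity: \forall x \forall y \forall z (Rxy \wedge Ryz \to Rxz).
G1: fails — Rw3w0 and Rw0w3 but not Rw3w3.
G2: ✓.
G3: fails — Rus and Rsv but not Ruv.
G4: fails — R10 and R03 but not R13.

G2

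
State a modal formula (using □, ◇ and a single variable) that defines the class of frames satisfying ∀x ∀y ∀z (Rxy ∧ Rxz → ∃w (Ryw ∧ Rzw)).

◇□r → □◇r

The condition is convergence. The .2 schema ◇□r → □◇r defines it.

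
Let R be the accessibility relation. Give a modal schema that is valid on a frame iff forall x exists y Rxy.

□q → ◇q

This is seriality; the standard corresponding axiom is D: □q → ◇q.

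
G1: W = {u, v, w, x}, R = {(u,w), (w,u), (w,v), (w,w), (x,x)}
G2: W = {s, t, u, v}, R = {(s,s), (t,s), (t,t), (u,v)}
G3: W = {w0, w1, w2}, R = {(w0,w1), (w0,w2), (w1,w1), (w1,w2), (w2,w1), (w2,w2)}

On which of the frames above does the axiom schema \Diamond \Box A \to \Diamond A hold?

G3

Frame correspondent (Sahlqvist): \forall x \forall y (xRy \to \exists w (yRw \wedge xRw)) — i.e. a generalized confluence (Geach) condition.
G1: fails — wRv but no t with vRt and wRt.
G2: fails — uRv but no w with vRw and uRw.
G3: condition met.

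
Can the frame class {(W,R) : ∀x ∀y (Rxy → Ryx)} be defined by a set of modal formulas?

Yes, by p → □◇p

This is a Sahlqvist condition; the B axiom p → □◇p defines it.
Suppose p→□◇p is valid. Take Rxy and set V(p)={x}. Then p at x, so □◇p at x, so ◇p at y, so some z with Ryz has p; z=x, i.e. Ryx.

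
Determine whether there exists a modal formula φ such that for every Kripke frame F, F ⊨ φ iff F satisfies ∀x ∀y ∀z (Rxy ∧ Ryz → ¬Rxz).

Not modally definable

If a class were modally definable it would be closed under surjective bounded morphisms (Goldblatt–Thomason).
The 5-cycle (worlds 0,1,2,3,4 with 0→1→2→3→4→0) is intransitive. Mapping every world to a single reflexive point • is a surjective bounded morphism; the reflexive point is not intransitive (R••∧R•• but R••).
Hence intransitivity is not modally definable.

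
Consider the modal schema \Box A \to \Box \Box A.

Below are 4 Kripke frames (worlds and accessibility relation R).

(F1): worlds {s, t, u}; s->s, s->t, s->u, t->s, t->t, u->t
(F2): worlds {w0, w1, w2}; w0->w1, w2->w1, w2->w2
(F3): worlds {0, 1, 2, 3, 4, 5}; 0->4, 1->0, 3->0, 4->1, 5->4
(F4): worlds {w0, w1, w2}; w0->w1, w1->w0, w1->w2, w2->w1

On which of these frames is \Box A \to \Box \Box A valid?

The schema corresponds to transitivity: \forall x \forall y \forall z (Rxy \wedge Ryz \to Rxz).
(F1): fails — Rut and Rts but not Rus.
(F2): satisfies the condition.
(F3): fails — R10 and R04 but not R14.
(F4): fails — Rw1w2 and Rw2w1 but not Rw1w1.
Valid on: (F2).

(F2)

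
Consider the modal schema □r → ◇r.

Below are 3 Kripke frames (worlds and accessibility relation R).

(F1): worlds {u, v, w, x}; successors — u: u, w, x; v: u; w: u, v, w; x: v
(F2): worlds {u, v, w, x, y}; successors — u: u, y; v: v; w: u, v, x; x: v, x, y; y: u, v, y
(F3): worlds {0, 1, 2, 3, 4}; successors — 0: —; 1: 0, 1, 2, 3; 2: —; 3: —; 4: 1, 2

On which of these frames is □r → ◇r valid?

The schema corresponds to seriality: ∀x ∃y Rxy.
(F1): satisfies the condition.
(F2): satisfies the condition.
(F3): fails — world 0 has no successor.
Valid on: (F1), (F2).

(F1), (F2)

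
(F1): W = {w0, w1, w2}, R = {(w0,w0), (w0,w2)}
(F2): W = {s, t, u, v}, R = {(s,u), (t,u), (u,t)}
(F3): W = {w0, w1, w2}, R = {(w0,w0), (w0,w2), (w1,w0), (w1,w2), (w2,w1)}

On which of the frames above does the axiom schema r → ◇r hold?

none

Frame correspondent (Sahlqvist): ∀x Rxx — i.e. reflexivity.
(F1): fails — world w1 does not see itself.
(F2): fails — world s does not see itself.
(F3): fails — world w1 does not see itself.
Valid on no frame.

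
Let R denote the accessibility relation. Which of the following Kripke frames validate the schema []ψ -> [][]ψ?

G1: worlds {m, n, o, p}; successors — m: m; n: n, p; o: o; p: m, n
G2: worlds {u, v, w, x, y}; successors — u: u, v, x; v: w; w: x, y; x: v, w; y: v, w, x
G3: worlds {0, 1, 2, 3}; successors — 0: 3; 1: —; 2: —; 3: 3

This is the axiom for transitivity; its first-order frame correspondent is forall x forall y forall z (Rxy & Ryz -> Rxz).
G1: fails — Rpn and Rnp but not Rpp.
G2: fails — Ruv and Rvw but not Ruw.
G3: condition met.
Valid on: G3.

G3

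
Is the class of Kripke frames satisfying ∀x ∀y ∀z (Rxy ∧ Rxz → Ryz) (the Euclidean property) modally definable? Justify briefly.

Yes: it is the Euclidean property, defined by the 5 schema ◇r → □◇r.
Suppose ◇r→□◇r is valid. Take Rxy, Rxz and set V(r)={y}. Then ◇r at x, so □◇r at x, so ◇r at z, so some w with Rzw has r; w=y, i.e. Rzy. By symmetry of the argument, Ryz.

Yes, by ◇r → □◇r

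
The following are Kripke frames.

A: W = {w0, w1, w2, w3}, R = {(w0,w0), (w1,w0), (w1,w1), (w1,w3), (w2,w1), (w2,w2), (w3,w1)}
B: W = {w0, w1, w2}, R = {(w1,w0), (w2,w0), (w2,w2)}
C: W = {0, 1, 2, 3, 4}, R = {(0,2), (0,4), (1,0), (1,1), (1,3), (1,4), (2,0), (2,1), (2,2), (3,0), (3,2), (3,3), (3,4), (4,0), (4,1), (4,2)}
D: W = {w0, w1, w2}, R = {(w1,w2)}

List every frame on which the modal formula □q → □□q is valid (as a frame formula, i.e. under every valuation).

The schema corresponds to transitivity: ∀x ∀y ∀z (Rxy ∧ Ryz → Rxz).
A: fails — Rw3w1 and Rw1w0 but not Rw3w0.
B: condition met.
C: fails — R10 and R02 but not R12.
D: condition met.

B, D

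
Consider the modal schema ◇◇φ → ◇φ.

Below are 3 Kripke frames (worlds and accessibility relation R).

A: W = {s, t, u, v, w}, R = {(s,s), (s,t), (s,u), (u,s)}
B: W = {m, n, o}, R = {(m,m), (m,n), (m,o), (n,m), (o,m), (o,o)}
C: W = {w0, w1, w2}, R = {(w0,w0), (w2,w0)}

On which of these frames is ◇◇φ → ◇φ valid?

The schema corresponds to transitivity: ∀x ∀y ∀z (Rxy ∧ Ryz → Rxz).
A: fails — Rus and Rsu but not Ruu.
B: fails — Rom and Rmn but not Ron.
C: holds.

C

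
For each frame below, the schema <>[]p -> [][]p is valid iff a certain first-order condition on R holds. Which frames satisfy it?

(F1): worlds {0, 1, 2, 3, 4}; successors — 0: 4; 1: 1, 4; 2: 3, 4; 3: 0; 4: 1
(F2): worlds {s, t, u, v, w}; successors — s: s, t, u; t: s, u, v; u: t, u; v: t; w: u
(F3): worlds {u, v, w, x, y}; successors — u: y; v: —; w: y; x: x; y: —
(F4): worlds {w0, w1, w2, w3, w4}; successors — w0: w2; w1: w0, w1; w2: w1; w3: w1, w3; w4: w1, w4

(F3)

This is the axiom for a generalized confluence (Geach) condition; its first-order frame correspondent is forall x forall y forall z ((xRy & x R^2 z) -> exists w (yRw & z = w)).
(F1): fails — 1R4, 1R²4 but no w with 4Rw and 4=w.
(F2): fails — sRs, sR²v but no w* with sRw* and v=w*.
(F3): ✓.
(F4): fails — w1Rw0, w1R²w0 but no w with w0Rw and w0=w.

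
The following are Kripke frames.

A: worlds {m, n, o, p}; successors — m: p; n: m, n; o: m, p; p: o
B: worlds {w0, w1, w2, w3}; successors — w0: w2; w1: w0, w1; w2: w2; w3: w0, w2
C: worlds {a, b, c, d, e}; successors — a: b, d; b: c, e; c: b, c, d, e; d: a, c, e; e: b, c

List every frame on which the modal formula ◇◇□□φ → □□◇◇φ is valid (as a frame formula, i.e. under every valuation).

B, C

This is the axiom for a generalized confluence (Geach) condition; its first-order frame correspondent is ∀x ∀y ∀z ((xR²y ∧ xR²z) → ∃w (yR²w ∧ zR²w)).
A: fails — nR²m, nR²n but no w with mR²w and nR²w.
B: condition met.
C: condition met.
Valid on: B, C.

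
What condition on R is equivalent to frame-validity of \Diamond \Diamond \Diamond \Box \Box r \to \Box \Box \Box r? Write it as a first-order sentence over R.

\forall x \forall y \forall z ((x R^3 y \wedge x R^3 z) \to \exists w (y R^2 w \wedge z = w))

This is a Sahlqvist (Geach-type) schema ◇^3□^2r → □^3◇^0r.
Minimal-valuation argument: fix x; take any y with xR^3y and any z with xR^3z. Set V(r) to the set of worlds R-reachable from y in exactly 2 steps. Then □^2r holds at y, so the antecedent holds at x; validity forces ◇^0r at z, giving a w with zR^0w and yR^2w.
First-order correspondent: \forall x \forall y \forall z ((x R^3 y \wedge x R^3 z) \to \exists w (y R^2 w \wedge z = w)).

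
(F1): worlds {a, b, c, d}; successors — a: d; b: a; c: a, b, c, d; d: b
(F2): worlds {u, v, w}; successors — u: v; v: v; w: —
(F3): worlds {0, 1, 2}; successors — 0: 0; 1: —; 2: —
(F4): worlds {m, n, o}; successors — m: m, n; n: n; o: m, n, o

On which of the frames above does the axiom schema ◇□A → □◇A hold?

(F2), (F3), (F4)

This is the axiom for convergence; its first-order frame correspondent is ∀x ∀y ∀z (Rxy ∧ Rxz → ∃w (Ryw ∧ Rzw)).
(F1): fails — Rcd and Rcb but d and b have no common successor.
(F2): ✓.
(F3): ✓.
(F4): ✓.
Valid on: (F2), (F3), (F4).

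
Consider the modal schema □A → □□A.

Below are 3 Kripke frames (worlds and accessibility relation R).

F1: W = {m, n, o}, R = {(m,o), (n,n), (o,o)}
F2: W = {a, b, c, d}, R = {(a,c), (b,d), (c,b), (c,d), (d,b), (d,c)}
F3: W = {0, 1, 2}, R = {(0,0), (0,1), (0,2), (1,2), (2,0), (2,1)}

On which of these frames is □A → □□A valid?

F1

Frame correspondent (Sahlqvist): ∀x ∀y ∀z (Rxy ∧ Ryz → Rxz) — i.e. transitivity.
F1: condition met.
F2: fails — Rcd and Rdc but not Rcc.
F3: fails — R12 and R20 but not R10.
Valid on: F1.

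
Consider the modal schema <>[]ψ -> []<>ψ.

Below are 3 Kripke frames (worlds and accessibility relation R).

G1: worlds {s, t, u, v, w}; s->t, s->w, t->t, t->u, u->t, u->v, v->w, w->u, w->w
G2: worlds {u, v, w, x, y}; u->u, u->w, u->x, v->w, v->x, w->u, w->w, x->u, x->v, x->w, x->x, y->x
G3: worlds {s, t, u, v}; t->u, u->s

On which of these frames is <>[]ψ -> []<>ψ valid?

G2

The schema corresponds to convergence: forall x forall y forall z (Rxy & Rxz -> exists w (Ryw & Rzw)).
G1: fails — Ruv and Rut but v and t have no common successor.
G2: condition met.
G3: fails — Rus and Rus but s and s have no common successor.
Valid on: G2.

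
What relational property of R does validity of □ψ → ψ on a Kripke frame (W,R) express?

This schema is the T axiom.
It corresponds to reflexivity: ∀x Rxx.

Reflexivity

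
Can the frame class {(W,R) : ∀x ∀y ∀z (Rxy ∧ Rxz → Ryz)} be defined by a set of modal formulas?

This is a Sahlqvist condition; the 5 axiom ◇r → □◇r defines it.
Suppose ◇r→□◇r is valid. Take Rxy, Rxz and set V(r)={y}. Then ◇r at x, so □◇r at x, so ◇r at z, so some w with Rzw has r; w=y, i.e. Rzy. By symmetry of the argument, Ryz.

Yes, by ◇r → □◇r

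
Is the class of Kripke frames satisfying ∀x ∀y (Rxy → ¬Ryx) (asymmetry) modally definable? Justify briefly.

Modal frame validity is preserved under surjective bounded morphisms.
The 4-cycle (worlds s,t,u,v with s→t→u→v→s) is asymmetric. Mapping every world to a single reflexive point • is a surjective bounded morphism, and the reflexive point is not asymmetric (R•• but asymmetry requires ¬R••).
So the class is not modally definable.

No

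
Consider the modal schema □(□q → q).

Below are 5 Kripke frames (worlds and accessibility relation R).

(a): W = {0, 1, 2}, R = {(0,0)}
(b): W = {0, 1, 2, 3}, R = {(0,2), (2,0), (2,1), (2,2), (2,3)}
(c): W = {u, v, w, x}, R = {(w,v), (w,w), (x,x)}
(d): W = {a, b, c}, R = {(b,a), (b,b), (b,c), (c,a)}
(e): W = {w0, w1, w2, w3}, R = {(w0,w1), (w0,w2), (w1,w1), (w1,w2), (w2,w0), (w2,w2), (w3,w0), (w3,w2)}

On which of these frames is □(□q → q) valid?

(a)

Frame correspondent (Sahlqvist): ∀x ∀y (Rxy → Ryy) — i.e. shift-reflexivity.
(a): condition met.
(b): fails — R23 but not R33.
(c): fails — Rwv but not Rvv.
(d): fails — Rca but not Raa.
(e): fails — Rw3w0 but not Rw0w0.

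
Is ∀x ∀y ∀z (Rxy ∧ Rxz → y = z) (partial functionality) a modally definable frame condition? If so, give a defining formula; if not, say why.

Yes: it is partial functionality, defined by the CD schema ◇p → □p.
Suppose ◇p→□p is valid. Take Rxy, Rxz and set V(p)={y}. Then ◇p at x, so □p at x, so p at z, i.e. z=y.

Yes — defined by ◇p → □p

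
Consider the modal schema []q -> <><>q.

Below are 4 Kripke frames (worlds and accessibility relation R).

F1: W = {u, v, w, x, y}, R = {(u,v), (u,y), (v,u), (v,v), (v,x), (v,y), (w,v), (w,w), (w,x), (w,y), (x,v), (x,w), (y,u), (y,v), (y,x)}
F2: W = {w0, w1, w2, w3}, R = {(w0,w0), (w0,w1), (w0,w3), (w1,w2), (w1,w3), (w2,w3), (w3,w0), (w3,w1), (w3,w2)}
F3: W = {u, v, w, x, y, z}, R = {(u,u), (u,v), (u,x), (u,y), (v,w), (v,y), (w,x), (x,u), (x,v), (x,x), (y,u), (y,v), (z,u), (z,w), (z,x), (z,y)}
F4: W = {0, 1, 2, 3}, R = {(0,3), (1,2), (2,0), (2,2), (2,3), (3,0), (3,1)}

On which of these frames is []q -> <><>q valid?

This is the axiom for a generalized confluence (Geach) condition; its first-order frame correspondent is forall x exists w (xRw & x R^2 w).
F1: condition met.
F2: fails — at w2 but no w with w2Rw and w2R²w.
F3: fails — at v but no t with vRt and vR²t.
F4: fails — at 0 but no w with 0Rw and 0R²w.
Valid on: F1.

F1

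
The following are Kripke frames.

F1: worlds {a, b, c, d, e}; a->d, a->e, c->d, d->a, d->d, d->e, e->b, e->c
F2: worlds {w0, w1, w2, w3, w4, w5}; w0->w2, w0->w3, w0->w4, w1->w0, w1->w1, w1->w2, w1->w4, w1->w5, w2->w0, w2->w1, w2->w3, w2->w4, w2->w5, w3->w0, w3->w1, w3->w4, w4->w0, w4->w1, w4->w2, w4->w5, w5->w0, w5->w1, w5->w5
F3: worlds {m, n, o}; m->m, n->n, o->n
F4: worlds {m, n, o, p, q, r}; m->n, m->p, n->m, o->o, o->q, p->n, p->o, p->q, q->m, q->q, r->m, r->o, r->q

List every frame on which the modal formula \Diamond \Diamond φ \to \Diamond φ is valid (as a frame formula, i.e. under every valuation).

F3

This is the axiom for transitivity; its first-order frame correspondent is \forall x \forall y \forall z (Rxy \wedge Ryz \to Rxz).
F1: fails — Rcd and Rde but not Rce.
F2: fails — Rw3w1 and Rw1w5 but not Rw3w5.
F3: holds.
F4: fails — Rpn and Rnm but not Rpm.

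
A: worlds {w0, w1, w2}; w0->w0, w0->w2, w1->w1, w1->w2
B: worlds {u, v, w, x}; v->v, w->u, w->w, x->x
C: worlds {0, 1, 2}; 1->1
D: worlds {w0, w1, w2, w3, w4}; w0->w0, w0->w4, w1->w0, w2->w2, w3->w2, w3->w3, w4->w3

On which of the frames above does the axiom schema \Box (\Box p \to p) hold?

C

This is the axiom for shift-reflexivity; its first-order frame correspondent is \forall x \forall y (Rxy \to Ryy).
A: fails — Rw1w2 but not Rw2w2.
B: fails — Rwu but not Ruu.
C: condition met.
D: fails — Rw0w4 but not Rw4w4.
Valid on: C.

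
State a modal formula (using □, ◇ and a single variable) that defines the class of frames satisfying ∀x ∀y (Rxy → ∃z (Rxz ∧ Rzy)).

The condition is density. The C4 schema □□ψ → □ψ defines it.

□□ψ → □ψ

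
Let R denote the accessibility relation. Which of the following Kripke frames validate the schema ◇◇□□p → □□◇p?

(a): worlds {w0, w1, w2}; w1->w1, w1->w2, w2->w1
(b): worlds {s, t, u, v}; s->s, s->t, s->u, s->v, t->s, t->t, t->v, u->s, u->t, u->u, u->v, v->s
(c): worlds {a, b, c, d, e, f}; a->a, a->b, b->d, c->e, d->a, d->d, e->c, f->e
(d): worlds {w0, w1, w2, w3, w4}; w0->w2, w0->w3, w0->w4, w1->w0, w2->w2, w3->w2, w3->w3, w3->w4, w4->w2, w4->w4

The schema corresponds to a generalized confluence (Geach) condition: ∀x ∀y ∀z ((xR²y ∧ xR²z) → ∃w (yR²w ∧ zRw)).
(a): condition met.
(b): condition met.
(c): fails — cR²c, cR²c but no w with cR²w and cRw.
(d): condition met.
Valid on: (a), (b), (d).

(a), (b), (d)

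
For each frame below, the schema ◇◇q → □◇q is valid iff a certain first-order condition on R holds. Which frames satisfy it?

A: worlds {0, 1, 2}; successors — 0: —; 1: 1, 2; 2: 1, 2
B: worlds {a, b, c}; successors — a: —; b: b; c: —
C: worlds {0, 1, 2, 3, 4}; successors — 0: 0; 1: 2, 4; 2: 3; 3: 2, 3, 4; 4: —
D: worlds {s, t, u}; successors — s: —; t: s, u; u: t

A, B

Frame correspondent (Sahlqvist): ∀x ∀y ∀z ((xR²y ∧ xRz) → ∃w (y = w ∧ zRw)) — i.e. a generalized confluence (Geach) condition.
A: condition met.
B: condition met.
C: fails — 1R²3, 1R4 but no w with 3=w and 4Rw.
D: fails — tR²t, tRs but no w with t=w and sRw.
Valid on: A, B.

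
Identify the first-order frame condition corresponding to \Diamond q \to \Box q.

partial functionality

This schema is the CD axiom.
Its frame correspondent is partial functionality — \forall x \forall y \forall z (Rxy \wedge Rxz \to y = z).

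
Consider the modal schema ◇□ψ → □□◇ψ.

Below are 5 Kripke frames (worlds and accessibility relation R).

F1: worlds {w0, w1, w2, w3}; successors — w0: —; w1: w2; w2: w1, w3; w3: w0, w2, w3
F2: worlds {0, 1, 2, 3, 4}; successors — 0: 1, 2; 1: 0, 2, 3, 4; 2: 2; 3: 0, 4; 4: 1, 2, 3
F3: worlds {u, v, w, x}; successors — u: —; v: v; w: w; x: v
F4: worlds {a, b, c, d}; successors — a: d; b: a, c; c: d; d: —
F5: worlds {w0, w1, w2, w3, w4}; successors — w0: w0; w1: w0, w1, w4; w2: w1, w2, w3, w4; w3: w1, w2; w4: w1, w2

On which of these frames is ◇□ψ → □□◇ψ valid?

Frame correspondent (Sahlqvist): ∀x ∀y ∀z ((xRy ∧ xR²z) → ∃w (yRw ∧ zRw)) — i.e. a generalized confluence (Geach) condition.
F1: fails — w1Rw2, w1R²w1 but no w with w2Rw and w1Rw.
F2: fails — 0R2, 0R²3 but no w with 2Rw and 3Rw.
F3: condition met.
F4: fails — bRa, bR²d but no w with aRw and dRw.
F5: fails — w1Rw0, w1R²w2 but no w with w0Rw and w2Rw.

F3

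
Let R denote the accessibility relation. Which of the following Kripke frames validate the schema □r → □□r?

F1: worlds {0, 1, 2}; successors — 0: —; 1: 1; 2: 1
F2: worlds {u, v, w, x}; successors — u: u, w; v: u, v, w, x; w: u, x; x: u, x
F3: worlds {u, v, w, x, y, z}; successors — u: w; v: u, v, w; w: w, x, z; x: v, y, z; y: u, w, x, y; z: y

F1

This is the axiom for transitivity; its first-order frame correspondent is ∀x ∀y ∀z (Rxy ∧ Ryz → Rxz).
F1: satisfies the condition.
F2: fails — Ruw and Rwx but not Rux.
F3: fails — Ryx and Rxz but not Ryz.
Valid on: F1.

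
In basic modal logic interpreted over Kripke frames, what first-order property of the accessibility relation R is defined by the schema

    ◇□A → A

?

Symmetry

This is a form of the B axiom.
Its frame correspondent is symmetry — ∀x ∀y (Rxy → Ryx).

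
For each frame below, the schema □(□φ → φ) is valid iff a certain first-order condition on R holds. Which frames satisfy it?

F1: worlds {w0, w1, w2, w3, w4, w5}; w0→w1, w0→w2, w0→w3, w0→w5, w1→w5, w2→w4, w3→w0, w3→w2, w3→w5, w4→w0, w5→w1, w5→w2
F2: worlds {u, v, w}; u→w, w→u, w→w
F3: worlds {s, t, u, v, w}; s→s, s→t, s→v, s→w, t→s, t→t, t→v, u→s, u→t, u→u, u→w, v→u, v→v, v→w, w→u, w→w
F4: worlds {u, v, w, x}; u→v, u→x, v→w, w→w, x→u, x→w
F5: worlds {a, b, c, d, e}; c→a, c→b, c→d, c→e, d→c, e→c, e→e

This is the axiom for shift-reflexivity; its first-order frame correspondent is ∀x ∀y (Rxy → Ryy).
F1: fails — Rw1w5 but not Rw5w5.
F2: fails — Rwu but not Ruu.
F3: condition met.
F4: fails — Ruv but not Rvv.
F5: fails — Rcd but not Rdd.
Valid on: F3.

F3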